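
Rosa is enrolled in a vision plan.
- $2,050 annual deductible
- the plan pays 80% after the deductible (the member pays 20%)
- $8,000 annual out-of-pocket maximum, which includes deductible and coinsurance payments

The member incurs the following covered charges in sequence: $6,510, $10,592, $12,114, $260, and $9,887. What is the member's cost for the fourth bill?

$52

Bill 1, $6,510: deductible takes $2,050, $4,460 remains; 20% of $4,460 = $892. Member owes $2,942 (running OOP $2,942).
Bill 2, $10,592: deductible met; 20% of $10,592 = $2,118.40. Cost to member: $2,118.40. OOP to date $5,060.40.
Bill 3, $12,114: deductible met; 20% of $12,114 = $2,422.80. Member owes $2,422.80 (running OOP $7,483.20).
Bill 4, $260: deductible already satisfied, so member's share is 20% × $260 = $52. Member pays $52; OOP now $7,535.20.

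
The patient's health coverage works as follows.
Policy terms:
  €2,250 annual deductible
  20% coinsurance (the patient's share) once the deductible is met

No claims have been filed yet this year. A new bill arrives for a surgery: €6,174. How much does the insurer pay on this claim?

€3,139.20

The full €2,250 deductible is still open; €2,250 of this bill applies to it.
After the €2,250 deductible portion, €6,174 − €2,250 = €3,924 is subject to coinsurance.
20% of €3,924 = €784.80 falls to the patient.
So the patient owes €2,250 + €784.80 = €3,034.80.
The plan picks up €6,174 − €3,034.80 = €3,139.20.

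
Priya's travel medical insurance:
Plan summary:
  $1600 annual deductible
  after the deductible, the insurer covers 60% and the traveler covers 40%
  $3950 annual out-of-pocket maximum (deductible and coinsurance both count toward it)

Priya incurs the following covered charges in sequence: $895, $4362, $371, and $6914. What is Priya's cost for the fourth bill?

#1 ($895): entire amount goes to the deductible. Cost to traveler: $895. OOP to date $895.
#2 ($4362): $705 to deductible, leaving $3657; coinsurance $3657 × 40% = $1462.80. Cost to traveler: $2167.80. OOP to date $3062.80.
#3 ($371): deductible already satisfied, so traveler's share is 40% × $371 = $148.40. Cost to traveler: $148.40. OOP to date $3211.20.
#4 ($6914): deductible already satisfied, so traveler's share is 40% × $6914 = $2765.60. OOP would hit $5976.80 > $3950, so the cap limits the traveler to $3950 − $3211.20 = $738.80.

$738.80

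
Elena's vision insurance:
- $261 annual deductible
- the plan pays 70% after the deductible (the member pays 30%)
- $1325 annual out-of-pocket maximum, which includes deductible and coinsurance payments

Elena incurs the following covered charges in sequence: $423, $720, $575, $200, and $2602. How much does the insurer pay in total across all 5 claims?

Claim 1 ($423): $261 to deductible, leaving $162; coinsurance $162 × 30% = $48.60. Cost to member: $309.60. OOP to date $309.60. Insurer: $423 − $309.60 = $113.40.
Claim 2 ($720): deductible already satisfied, so member's share is 30% × $720 = $216. Member pays $216; OOP now $525.60. Plan pays $720 − $216 = $504.
Claim 3 ($575): deductible met; 30% of $575 = $172.50. Cost to member: $172.50. OOP to date $698.10. Insurer: $575 − $172.50 = $402.50.
Claim 4 ($200): deductible met; 30% of $200 = $60. Member pays $60; OOP now $758.10. Insurer: $200 − $60 = $140.
Claim 5 ($2602): 30% coinsurance on $2602 = $780.60. OOP would hit $1538.70 > $1325, so the cap limits the member to $1325 − $758.10 = $566.90. Plan pays $2602 − $566.90 = $2035.10.
Insurer total: $113.40 + $504 + $402.50 + $140 + $2035.10 = $3195.

$3195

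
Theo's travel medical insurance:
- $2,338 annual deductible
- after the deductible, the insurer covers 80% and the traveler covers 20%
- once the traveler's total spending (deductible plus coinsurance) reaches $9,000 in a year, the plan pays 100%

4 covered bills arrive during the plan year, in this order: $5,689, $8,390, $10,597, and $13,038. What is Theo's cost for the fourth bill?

$2,194.40

Bill 1, $5,689: $2,338 to deductible, leaving $3,351; 20% of $3,351 = $670.20. Cost to traveler: $3,008.20. OOP to date $3,008.20.
Bill 2, $8,390: deductible already satisfied, so traveler's share is 20% × $8,390 = $1,678. Traveler pays $1,678; OOP now $4,686.20.
Bill 3, $10,597: 20% coinsurance on $10,597 = $2,119.40. Traveler owes $2,119.40 (running OOP $6,805.60).
Bill 4, $13,038: deductible already satisfied, so traveler's share is 20% × $13,038 = $2,607.60. That would push OOP to $9,413.20, over the $9,000 cap, so traveler pays $9,000 − $6,805.60 = $2,194.40.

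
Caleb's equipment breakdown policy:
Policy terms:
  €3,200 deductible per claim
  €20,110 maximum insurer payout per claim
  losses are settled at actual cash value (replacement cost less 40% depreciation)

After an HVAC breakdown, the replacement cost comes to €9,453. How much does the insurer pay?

At 40% depreciation, ACV = €9,453 − €3,781.20 = €5,671.80.
Less the €3,200 deductible: €5,671.80 − €3,200 = €2,471.80.
€2,471.80 is within the €20,110 limit, so the insurer pays €2,471.80.

€2,471.80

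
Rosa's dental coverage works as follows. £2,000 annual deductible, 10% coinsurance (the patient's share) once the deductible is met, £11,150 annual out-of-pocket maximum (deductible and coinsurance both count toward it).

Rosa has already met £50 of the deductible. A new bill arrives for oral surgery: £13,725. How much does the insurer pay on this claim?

Remaining deductible: £2,000 − £50 = £1,950.
The remaining £11,775 (= £13,725 − £1,950) moves to coinsurance.
Coinsurance: £11,775 × 10% = £1,177.50.
So the patient owes £1,950 + £1,177.50 = £3,127.50 before any cap.
Cumulative spending £50 + £3,127.50 = £3,177.50 stays under the £11,150 maximum.
The insurer covers the remainder: £13,725 − £3,127.50 = £10,597.50.

£10,597.50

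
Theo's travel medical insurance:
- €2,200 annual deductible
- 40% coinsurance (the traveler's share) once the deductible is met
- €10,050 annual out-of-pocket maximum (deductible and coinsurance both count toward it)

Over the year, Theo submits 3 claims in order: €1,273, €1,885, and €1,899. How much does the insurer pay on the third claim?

€1,139.40

Bill 1, €1,273: all of it applies to the deductible. Traveler owes €1,273 (running OOP €1,273). Insurer: €1,273 − €1,273 = €0.
Bill 2, €1,885: deductible takes €927, €958 remains; traveler's 40% is €383.20. Traveler pays €1,310.20; OOP now €2,583.20. Insurer: €1,885 − €1,310.20 = €574.80.
Bill 3, €1,899: deductible met; 40% of €1,899 = €759.60. Traveler owes €759.60 (running OOP €3,342.80). Insurer: €1,899 − €759.60 = €1,139.40.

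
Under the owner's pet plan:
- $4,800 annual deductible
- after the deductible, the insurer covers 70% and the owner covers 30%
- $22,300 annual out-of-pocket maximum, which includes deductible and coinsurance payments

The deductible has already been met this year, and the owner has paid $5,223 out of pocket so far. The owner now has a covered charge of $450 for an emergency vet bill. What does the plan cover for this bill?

With the deductible met, the entire $450 is subject to coinsurance.
Owner's 30% share of $450 is $135.
Cumulative spending $5,223 + $135 = $5,358 stays under the $22,300 maximum.
The plan picks up $450 − $135 = $315.

$315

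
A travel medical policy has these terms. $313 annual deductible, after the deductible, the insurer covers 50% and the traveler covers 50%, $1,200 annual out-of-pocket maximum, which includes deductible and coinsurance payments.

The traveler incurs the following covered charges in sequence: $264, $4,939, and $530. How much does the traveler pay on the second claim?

#1 ($264): entire amount goes to the deductible. Traveler owes $264 (running OOP $264).
#2 ($4,939): $49 finishes the deductible; $4,890 goes to coinsurance; traveler's 50% is $2,445. Claim cost before the cap: $49 + $2,445 = $2,494. That would push OOP to $2,758, over the $1,200 cap, so traveler pays $1,200 − $264 = $936.

$936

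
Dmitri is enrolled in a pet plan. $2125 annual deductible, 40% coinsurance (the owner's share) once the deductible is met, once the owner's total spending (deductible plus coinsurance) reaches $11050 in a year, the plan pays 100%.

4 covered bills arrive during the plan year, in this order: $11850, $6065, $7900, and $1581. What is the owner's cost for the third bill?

$2609

Claim 1 — $11850: deductible takes $2125, $9725 remains; owner's 40% is $3890. Cost to owner: $6015. OOP to date $6015.
Claim 2 — $6065: 40% coinsurance on $6065 = $2426. Cost to owner: $2426. OOP to date $8441.
Claim 3 — $7900: deductible met; 40% of $7900 = $3160. That would push OOP to $11601, over the $11050 cap, so owner pays $11050 − $8441 = $2609.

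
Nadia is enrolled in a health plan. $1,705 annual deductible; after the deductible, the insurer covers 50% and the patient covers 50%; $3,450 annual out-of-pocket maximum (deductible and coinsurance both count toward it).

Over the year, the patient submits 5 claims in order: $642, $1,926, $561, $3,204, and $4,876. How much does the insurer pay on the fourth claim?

Bill 1, $642: fully absorbed by the deductible. Patient pays $642; OOP now $642. Plan pays $642 − $642 = $0.
Bill 2, $1,926: $1,063 to deductible, leaving $863; 50% of $863 = $431.50. Patient owes $1,494.50 (running OOP $2,136.50). Plan pays $1,926 − $1,494.50 = $431.50.
Bill 3, $561: deductible met; 50% of $561 = $280.50. Patient owes $280.50 (running OOP $2,417). Plan pays $561 − $280.50 = $280.50.
Bill 4, $3,204: 50% coinsurance on $3,204 = $1,602. OOP would hit $4,019 > $3,450, so the cap limits the patient to $3,450 − $2,417 = $1,033. Plan pays $3,204 − $1,033 = $2,171.

$2,171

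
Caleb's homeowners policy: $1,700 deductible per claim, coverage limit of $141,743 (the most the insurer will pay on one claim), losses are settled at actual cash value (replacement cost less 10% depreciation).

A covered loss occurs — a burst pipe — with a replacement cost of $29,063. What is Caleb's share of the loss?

$4,606.30

Depreciate 10%: the covered value is $29,063 × 0.9 = $26,156.70.
After the deductible, $26,156.70 − $1,700 = $24,456.70 remains.
$24,456.70 is within the $141,743 limit, so the insurer pays $24,456.70.
Out of pocket: $29,063 − $24,456.70 = $4,606.30.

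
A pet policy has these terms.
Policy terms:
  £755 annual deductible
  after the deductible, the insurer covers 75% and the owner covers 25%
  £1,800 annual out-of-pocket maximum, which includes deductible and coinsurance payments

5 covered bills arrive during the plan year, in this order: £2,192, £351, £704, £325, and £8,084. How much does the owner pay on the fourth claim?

#1 (£2,192): £755 finishes the deductible; £1,437 goes to coinsurance; coinsurance £1,437 × 25% = £359.25. Owner pays £1,114.25; OOP now £1,114.25.
#2 (£351): deductible already satisfied, so owner's share is 25% × £351 = £87.75. Cost to owner: £87.75. OOP to date £1,202.
#3 (£704): deductible already satisfied, so owner's share is 25% × £704 = £176. Cost to owner: £176. OOP to date £1,378.
#4 (£325): deductible already satisfied, so owner's share is 25% × £325 = £81.25. Owner owes £81.25 (running OOP £1,459.25).

£81.25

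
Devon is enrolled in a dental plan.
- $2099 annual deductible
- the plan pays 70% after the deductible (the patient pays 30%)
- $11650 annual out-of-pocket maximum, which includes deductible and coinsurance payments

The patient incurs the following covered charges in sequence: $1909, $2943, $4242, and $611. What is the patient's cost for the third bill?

#1 ($1909): entire amount goes to the deductible. Cost to patient: $1909. OOP to date $1909.
#2 ($2943): deductible takes $190, $2753 remains; coinsurance $2753 × 30% = $825.90. Patient owes $1015.90 (running OOP $2924.90).
#3 ($4242): 30% coinsurance on $4242 = $1272.60. Patient owes $1272.60 (running OOP $4197.50).

$1272.60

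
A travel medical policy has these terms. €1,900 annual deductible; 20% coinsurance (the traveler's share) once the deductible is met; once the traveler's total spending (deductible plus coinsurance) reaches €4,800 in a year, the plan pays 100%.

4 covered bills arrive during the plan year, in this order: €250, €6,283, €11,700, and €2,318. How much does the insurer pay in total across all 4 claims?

€15,751

#1 (€250): all of it applies to the deductible. Traveler owes €250 (running OOP €250). Insurer: €250 − €250 = €0.
#2 (€6,283): €1,650 finishes the deductible; €4,633 goes to coinsurance; coinsurance €4,633 × 20% = €926.60. Traveler pays €2,576.60; OOP now €2,826.60. Insurer: €6,283 − €2,576.60 = €3,706.40.
#3 (€11,700): deductible already satisfied, so traveler's share is 20% × €11,700 = €2,340. That would push OOP to €5,166.60, over the €4,800 cap, so traveler pays €4,800 − €2,826.60 = €1,973.40. Insurer: €11,700 − €1,973.40 = €9,726.60.
#4 (€2,318): deductible already satisfied, so traveler's share is 20% × €2,318 = €463.60. That would push OOP to €5,263.60, over the €4,800 cap, so traveler pays €4,800 − €4,800 = €0. Insurer: €2,318 − €0 = €2,318.
Insurer total: €0 + €3,706.40 + €9,726.60 + €2,318 = €15,751.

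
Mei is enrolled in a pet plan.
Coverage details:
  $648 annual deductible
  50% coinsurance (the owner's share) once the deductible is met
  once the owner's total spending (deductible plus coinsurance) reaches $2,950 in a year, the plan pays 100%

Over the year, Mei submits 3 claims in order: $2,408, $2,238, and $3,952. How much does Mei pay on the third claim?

Claim 1 — $2,408: $648 finishes the deductible; $1,760 goes to coinsurance; 50% of $1,760 = $880. Cost to owner: $1,528. OOP to date $1,528.
Claim 2 — $2,238: 50% coinsurance on $2,238 = $1,119. Owner owes $1,119 (running OOP $2,647).
Claim 3 — $3,952: deductible met; 50% of $3,952 = $1,976. That would push OOP to $4,623, over the $2,950 cap, so owner pays $2,950 − $2,647 = $303.

$303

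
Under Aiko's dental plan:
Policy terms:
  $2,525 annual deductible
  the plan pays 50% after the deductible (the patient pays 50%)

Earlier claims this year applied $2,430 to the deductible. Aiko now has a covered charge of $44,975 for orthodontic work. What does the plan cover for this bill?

$22,440

$2,430 of the $2,525 deductible is already met, leaving $95.
The remaining $44,880 (= $44,975 − $95) moves to coinsurance.
Coinsurance: $44,880 × 50% = $22,440.
That puts the patient's cost at $95 + $22,440 = $22,535.
The plan picks up $44,975 − $22,535 = $22,440.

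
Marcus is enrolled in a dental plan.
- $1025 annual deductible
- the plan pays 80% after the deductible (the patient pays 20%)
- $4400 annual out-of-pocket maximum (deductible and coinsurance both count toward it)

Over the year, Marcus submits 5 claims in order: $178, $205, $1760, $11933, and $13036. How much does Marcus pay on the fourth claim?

#1 ($178): entire amount goes to the deductible. Patient pays $178; OOP now $178.
#2 ($205): fully absorbed by the deductible. Patient owes $205 (running OOP $383).
#3 ($1760): $642 to deductible, leaving $1118; patient's 20% is $223.60. Cost to patient: $865.60. OOP to date $1248.60.
#4 ($11933): deductible already satisfied, so patient's share is 20% × $11933 = $2386.60. Patient pays $2386.60; OOP now $3635.20.

$2386.60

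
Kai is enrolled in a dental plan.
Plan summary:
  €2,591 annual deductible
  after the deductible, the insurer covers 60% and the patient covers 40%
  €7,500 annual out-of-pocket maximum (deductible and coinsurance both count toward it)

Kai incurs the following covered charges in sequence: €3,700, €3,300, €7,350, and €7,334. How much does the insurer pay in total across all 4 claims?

€14,184

Claim 1 (€3,700): deductible takes €2,591, €1,109 remains; coinsurance €1,109 × 40% = €443.60. Cost to patient: €3,034.60. OOP to date €3,034.60. Plan pays €3,700 − €3,034.60 = €665.40.
Claim 2 (€3,300): 40% coinsurance on €3,300 = €1,320. Patient pays €1,320; OOP now €4,354.60. Insurer: €3,300 − €1,320 = €1,980.
Claim 3 (€7,350): deductible met; 40% of €7,350 = €2,940. Patient owes €2,940 (running OOP €7,294.60). Insurer: €7,350 − €2,940 = €4,410.
Claim 4 (€7,334): deductible already satisfied, so patient's share is 40% × €7,334 = €2,933.60. That would push OOP to €10,228.20, over the €7,500 cap, so patient pays €7,500 − €7,294.60 = €205.40. Insurer: €7,334 − €205.40 = €7,128.60.
Insurer total: €665.40 + €1,980 + €4,410 + €7,128.60 = €14,184.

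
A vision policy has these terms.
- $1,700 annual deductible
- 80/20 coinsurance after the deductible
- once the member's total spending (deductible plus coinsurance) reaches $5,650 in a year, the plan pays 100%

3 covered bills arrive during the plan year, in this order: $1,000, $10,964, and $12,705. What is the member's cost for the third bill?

$1,897.20

Bill 1, $1,000: all of it applies to the deductible. Member pays $1,000; OOP now $1,000.
Bill 2, $10,964: $700 finishes the deductible; $10,264 goes to coinsurance; member's 20% is $2,052.80. Member pays $2,752.80; OOP now $3,752.80.
Bill 3, $12,705: deductible met; 20% of $12,705 = $2,541. OOP would hit $6,293.80 > $5,650, so the cap limits the member to $5,650 − $3,752.80 = $1,897.20.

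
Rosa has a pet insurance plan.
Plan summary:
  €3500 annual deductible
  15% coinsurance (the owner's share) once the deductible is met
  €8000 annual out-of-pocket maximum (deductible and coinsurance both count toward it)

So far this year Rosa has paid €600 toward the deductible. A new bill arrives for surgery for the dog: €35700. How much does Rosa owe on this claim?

€600 of the €3500 deductible is already met, leaving €2900.
The remaining €32800 (= €35700 − €2900) moves to coinsurance.
Coinsurance: €32800 × 15% = €4920.
So the owner owes €2900 + €4920 = €7820 before any cap.
That would bring total out-of-pocket to €8420, past the €8000 cap. The owner is capped at €8000 − €600 = €7400 on this claim.

€7400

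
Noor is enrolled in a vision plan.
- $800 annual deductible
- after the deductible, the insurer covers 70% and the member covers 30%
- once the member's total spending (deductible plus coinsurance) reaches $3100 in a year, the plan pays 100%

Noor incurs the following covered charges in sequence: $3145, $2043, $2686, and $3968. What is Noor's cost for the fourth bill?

Claim 1 — $3145: $800 finishes the deductible; $2345 goes to coinsurance; coinsurance $2345 × 30% = $703.50. Cost to member: $1503.50. OOP to date $1503.50.
Claim 2 — $2043: 30% coinsurance on $2043 = $612.90. Member pays $612.90; OOP now $2116.40.
Claim 3 — $2686: deductible already satisfied, so member's share is 30% × $2686 = $805.80. Cost to member: $805.80. OOP to date $2922.20.
Claim 4 — $3968: deductible already satisfied, so member's share is 30% × $3968 = $1190.40. Adding that to $2922.20 gives $4112.60, past the $3100 cap; member pays only $3100 − $2922.20 = $177.80.

$177.80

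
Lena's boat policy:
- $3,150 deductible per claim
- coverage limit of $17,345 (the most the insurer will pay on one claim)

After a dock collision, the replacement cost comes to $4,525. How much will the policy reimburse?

$1,375

After the deductible, $4,525 − $3,150 = $1,375 remains.
$1,375 is within the $17,345 limit, so the insurer pays $1,375.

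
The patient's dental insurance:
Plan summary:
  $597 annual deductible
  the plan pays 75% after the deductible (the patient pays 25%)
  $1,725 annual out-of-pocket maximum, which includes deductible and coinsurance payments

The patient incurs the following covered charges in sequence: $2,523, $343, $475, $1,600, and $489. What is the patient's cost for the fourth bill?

$400

Claim 1 ($2,523): deductible takes $597, $1,926 remains; 25% of $1,926 = $481.50. Patient pays $1,078.50; OOP now $1,078.50.
Claim 2 ($343): deductible met; 25% of $343 = $85.75. Cost to patient: $85.75. OOP to date $1,164.25.
Claim 3 ($475): 25% coinsurance on $475 = $118.75. Patient pays $118.75; OOP now $1,283.
Claim 4 ($1,600): deductible already satisfied, so patient's share is 25% × $1,600 = $400. Patient pays $400; OOP now $1,683.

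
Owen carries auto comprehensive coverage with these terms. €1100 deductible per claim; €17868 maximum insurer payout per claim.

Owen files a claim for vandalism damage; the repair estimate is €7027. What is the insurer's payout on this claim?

€5927

Subtract the deductible: €7027 − €1100 = €5927.
That's under the €17868 cap, so the insurer reimburses the full €5927.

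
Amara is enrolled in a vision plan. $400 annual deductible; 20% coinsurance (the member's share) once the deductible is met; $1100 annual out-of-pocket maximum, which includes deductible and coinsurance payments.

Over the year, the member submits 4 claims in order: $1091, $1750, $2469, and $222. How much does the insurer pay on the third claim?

$2257.20

#1 ($1091): $400 finishes the deductible; $691 goes to coinsurance; coinsurance $691 × 20% = $138.20. Member pays $538.20; OOP now $538.20. Insurer: $1091 − $538.20 = $552.80.
#2 ($1750): deductible already satisfied, so member's share is 20% × $1750 = $350. Member owes $350 (running OOP $888.20). Plan pays $1750 − $350 = $1400.
#3 ($2469): deductible already satisfied, so member's share is 20% × $2469 = $493.80. OOP would hit $1382 > $1100, so the cap limits the member to $1100 − $888.20 = $211.80. Plan pays $2469 − $211.80 = $2257.20.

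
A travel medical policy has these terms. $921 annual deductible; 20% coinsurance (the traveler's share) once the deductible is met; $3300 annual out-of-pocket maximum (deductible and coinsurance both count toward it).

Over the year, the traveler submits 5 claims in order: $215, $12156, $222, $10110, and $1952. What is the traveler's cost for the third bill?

$44.40

Claim 1 ($215): fully absorbed by the deductible. Cost to traveler: $215. OOP to date $215.
Claim 2 ($12156): $706 to deductible, leaving $11450; 20% of $11450 = $2290. Cost to traveler: $2996. OOP to date $3211.
Claim 3 ($222): deductible already satisfied, so traveler's share is 20% × $222 = $44.40. Cost to traveler: $44.40. OOP to date $3255.40.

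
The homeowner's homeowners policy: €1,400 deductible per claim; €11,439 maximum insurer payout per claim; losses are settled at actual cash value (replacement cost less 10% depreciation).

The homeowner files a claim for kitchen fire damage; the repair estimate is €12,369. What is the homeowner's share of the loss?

At 10% depreciation, ACV = €12,369 − €1,236.90 = €11,132.10.
After the deductible, €11,132.10 − €1,400 = €9,732.10 remains.
€9,732.10 is within the €11,439 limit, so the insurer pays €9,732.10.
Out of pocket: €12,369 − €9,732.10 = €2,636.90.

€2,636.90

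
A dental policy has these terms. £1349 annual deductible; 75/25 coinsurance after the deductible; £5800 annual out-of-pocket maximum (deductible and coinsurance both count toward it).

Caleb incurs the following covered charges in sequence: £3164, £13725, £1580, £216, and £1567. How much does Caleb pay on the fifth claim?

Claim 1 (£3164): £1349 to deductible, leaving £1815; 25% of £1815 = £453.75. Cost to patient: £1802.75. OOP to date £1802.75.
Claim 2 (£13725): 25% coinsurance on £13725 = £3431.25. Patient owes £3431.25 (running OOP £5234).
Claim 3 (£1580): 25% coinsurance on £1580 = £395. Cost to patient: £395. OOP to date £5629.
Claim 4 (£216): 25% coinsurance on £216 = £54. Cost to patient: £54. OOP to date £5683.
Claim 5 (£1567): deductible already satisfied, so patient's share is 25% × £1567 = £391.75. That would push OOP to £6074.75, over the £5800 cap, so patient pays £5800 − £5683 = £117.

£117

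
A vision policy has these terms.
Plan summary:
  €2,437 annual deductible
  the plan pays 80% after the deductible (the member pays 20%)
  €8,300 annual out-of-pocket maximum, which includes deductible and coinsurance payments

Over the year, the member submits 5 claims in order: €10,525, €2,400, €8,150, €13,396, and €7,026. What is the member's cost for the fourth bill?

Bill 1, €10,525: deductible takes €2,437, €8,088 remains; coinsurance €8,088 × 20% = €1,617.60. Member owes €4,054.60 (running OOP €4,054.60).
Bill 2, €2,400: deductible met; 20% of €2,400 = €480. Member owes €480 (running OOP €4,534.60).
Bill 3, €8,150: deductible met; 20% of €8,150 = €1,630. Cost to member: €1,630. OOP to date €6,164.60.
Bill 4, €13,396: 20% coinsurance on €13,396 = €2,679.20. That would push OOP to €8,843.80, over the €8,300 cap, so member pays €8,300 − €6,164.60 = €2,135.40.

€2,135.40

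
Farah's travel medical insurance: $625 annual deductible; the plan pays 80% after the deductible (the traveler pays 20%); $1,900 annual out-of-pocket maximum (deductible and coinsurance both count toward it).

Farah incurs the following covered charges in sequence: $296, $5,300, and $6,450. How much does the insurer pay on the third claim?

$6,169.20

Claim 1 ($296): fully absorbed by the deductible. Traveler pays $296; OOP now $296. Insurer: $296 − $296 = $0.
Claim 2 ($5,300): $329 finishes the deductible; $4,971 goes to coinsurance; traveler's 20% is $994.20. Traveler pays $1,323.20; OOP now $1,619.20. Insurer: $5,300 − $1,323.20 = $3,976.80.
Claim 3 ($6,450): deductible met; 20% of $6,450 = $1,290. OOP would hit $2,909.20 > $1,900, so the cap limits the traveler to $1,900 − $1,619.20 = $280.80. Insurer: $6,450 − $280.80 = $6,169.20.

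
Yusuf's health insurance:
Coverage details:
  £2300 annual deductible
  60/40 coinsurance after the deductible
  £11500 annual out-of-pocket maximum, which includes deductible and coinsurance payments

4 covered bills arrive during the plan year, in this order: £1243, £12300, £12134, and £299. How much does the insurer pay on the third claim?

Bill 1, £1243: entire amount goes to the deductible. Cost to patient: £1243. OOP to date £1243. Insurer: £1243 − £1243 = £0.
Bill 2, £12300: deductible takes £1057, £11243 remains; coinsurance £11243 × 40% = £4497.20. Cost to patient: £5554.20. OOP to date £6797.20. Plan pays £12300 − £5554.20 = £6745.80.
Bill 3, £12134: 40% coinsurance on £12134 = £4853.60. That would push OOP to £11650.80, over the £11500 cap, so patient pays £11500 − £6797.20 = £4702.80. Insurer: £12134 − £4702.80 = £7431.20.

£7431.20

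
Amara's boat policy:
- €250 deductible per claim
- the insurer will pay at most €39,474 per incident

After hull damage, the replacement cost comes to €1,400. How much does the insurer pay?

After the deductible, €1,400 − €250 = €1,150 remains.
€1,150 ≤ €39,474, so the limit doesn't bind; insurer pays €1,150.

€1,150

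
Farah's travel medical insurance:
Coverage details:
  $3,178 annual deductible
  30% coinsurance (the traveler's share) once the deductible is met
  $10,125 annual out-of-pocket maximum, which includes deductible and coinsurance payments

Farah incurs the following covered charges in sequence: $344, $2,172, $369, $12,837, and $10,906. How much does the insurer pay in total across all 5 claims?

Claim 1 — $344: entire amount goes to the deductible. Cost to traveler: $344. OOP to date $344. Plan pays $344 − $344 = $0.
Claim 2 — $2,172: entire amount goes to the deductible. Traveler pays $2,172; OOP now $2,516. Plan pays $2,172 − $2,172 = $0.
Claim 3 — $369: all of it applies to the deductible. Traveler pays $369; OOP now $2,885. Plan pays $369 − $369 = $0.
Claim 4 — $12,837: deductible takes $293, $12,544 remains; coinsurance $12,544 × 30% = $3,763.20. Cost to traveler: $4,056.20. OOP to date $6,941.20. Insurer: $12,837 − $4,056.20 = $8,780.80.
Claim 5 — $10,906: 30% coinsurance on $10,906 = $3,271.80. OOP would hit $10,213 > $10,125, so the cap limits the traveler to $10,125 − $6,941.20 = $3,183.80. Insurer: $10,906 − $3,183.80 = $7,722.20.
Insurer total = bills − traveler's total = $26,628 − $10,125 = $16,503.

$16,503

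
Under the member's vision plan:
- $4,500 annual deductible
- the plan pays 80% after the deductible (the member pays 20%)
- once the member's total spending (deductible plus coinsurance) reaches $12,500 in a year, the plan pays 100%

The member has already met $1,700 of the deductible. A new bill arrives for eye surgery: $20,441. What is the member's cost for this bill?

Remaining deductible: $4,500 − $1,700 = $2,800.
The remaining $17,641 (= $20,441 − $2,800) moves to coinsurance.
20% of $17,641 = $3,528.20 falls to the member.
Member responsibility before any cap: $2,800 + $3,528.20 = $6,328.20.
Total out-of-pocket so far would be $1,700 + $6,328.20 = $8,028.20, below the $12,500 cap — no reduction.

$6,328.20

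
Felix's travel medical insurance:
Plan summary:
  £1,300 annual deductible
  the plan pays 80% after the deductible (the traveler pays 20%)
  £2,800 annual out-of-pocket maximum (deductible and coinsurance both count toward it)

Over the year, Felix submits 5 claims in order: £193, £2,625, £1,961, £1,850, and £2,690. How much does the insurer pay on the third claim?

Claim 1 — £193: all of it applies to the deductible. Traveler pays £193; OOP now £193. Insurer: £193 − £193 = £0.
Claim 2 — £2,625: £1,107 to deductible, leaving £1,518; coinsurance £1,518 × 20% = £303.60. Traveler owes £1,410.60 (running OOP £1,603.60). Plan pays £2,625 − £1,410.60 = £1,214.40.
Claim 3 — £1,961: deductible already satisfied, so traveler's share is 20% × £1,961 = £392.20. Traveler owes £392.20 (running OOP £1,995.80). Insurer: £1,961 − £392.20 = £1,568.80.

£1,568.80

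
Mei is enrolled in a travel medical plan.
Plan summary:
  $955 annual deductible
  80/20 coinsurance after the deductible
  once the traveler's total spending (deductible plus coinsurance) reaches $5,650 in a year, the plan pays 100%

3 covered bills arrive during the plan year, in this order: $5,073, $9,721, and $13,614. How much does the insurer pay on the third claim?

#1 ($5,073): $955 finishes the deductible; $4,118 goes to coinsurance; 20% of $4,118 = $823.60. Traveler pays $1,778.60; OOP now $1,778.60. Insurer: $5,073 − $1,778.60 = $3,294.40.
#2 ($9,721): 20% coinsurance on $9,721 = $1,944.20. Traveler owes $1,944.20 (running OOP $3,722.80). Insurer: $9,721 − $1,944.20 = $7,776.80.
#3 ($13,614): deductible met; 20% of $13,614 = $2,722.80. Adding that to $3,722.80 gives $6,445.60, past the $5,650 cap; traveler pays only $5,650 − $3,722.80 = $1,927.20. Insurer: $13,614 − $1,927.20 = $11,686.80.

$11,686.80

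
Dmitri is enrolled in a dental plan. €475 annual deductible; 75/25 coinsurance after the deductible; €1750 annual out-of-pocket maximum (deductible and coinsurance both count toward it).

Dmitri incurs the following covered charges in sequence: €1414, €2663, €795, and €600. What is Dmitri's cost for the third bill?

Claim 1 — €1414: deductible takes €475, €939 remains; coinsurance €939 × 25% = €234.75. Cost to patient: €709.75. OOP to date €709.75.
Claim 2 — €2663: deductible met; 25% of €2663 = €665.75. Cost to patient: €665.75. OOP to date €1375.50.
Claim 3 — €795: deductible already satisfied, so patient's share is 25% × €795 = €198.75. Cost to patient: €198.75. OOP to date €1574.25.

€198.75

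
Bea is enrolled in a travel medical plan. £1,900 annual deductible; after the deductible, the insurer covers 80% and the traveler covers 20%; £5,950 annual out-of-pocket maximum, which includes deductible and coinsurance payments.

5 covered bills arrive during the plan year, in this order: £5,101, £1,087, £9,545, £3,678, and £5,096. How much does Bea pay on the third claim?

Claim 1 — £5,101: deductible takes £1,900, £3,201 remains; 20% of £3,201 = £640.20. Cost to traveler: £2,540.20. OOP to date £2,540.20.
Claim 2 — £1,087: 20% coinsurance on £1,087 = £217.40. Traveler owes £217.40 (running OOP £2,757.60).
Claim 3 — £9,545: 20% coinsurance on £9,545 = £1,909. Cost to traveler: £1,909. OOP to date £4,666.60.

£1,909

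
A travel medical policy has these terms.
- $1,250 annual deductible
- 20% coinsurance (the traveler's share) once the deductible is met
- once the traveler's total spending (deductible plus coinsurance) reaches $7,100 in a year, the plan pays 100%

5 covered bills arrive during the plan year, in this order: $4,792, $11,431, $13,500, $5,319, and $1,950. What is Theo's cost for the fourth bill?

$155.40

Claim 1 — $4,792: deductible takes $1,250, $3,542 remains; traveler's 20% is $708.40. Traveler pays $1,958.40; OOP now $1,958.40.
Claim 2 — $11,431: deductible already satisfied, so traveler's share is 20% × $11,431 = $2,286.20. Traveler pays $2,286.20; OOP now $4,244.60.
Claim 3 — $13,500: 20% coinsurance on $13,500 = $2,700. Traveler pays $2,700; OOP now $6,944.60.
Claim 4 — $5,319: deductible already satisfied, so traveler's share is 20% × $5,319 = $1,063.80. OOP would hit $8,008.40 > $7,100, so the cap limits the traveler to $7,100 − $6,944.60 = $155.40.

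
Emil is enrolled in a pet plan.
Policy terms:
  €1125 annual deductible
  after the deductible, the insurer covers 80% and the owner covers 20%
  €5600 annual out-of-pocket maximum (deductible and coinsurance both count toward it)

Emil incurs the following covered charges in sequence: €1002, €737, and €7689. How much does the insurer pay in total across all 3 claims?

Claim 1 (€1002): all of it applies to the deductible. Owner pays €1002; OOP now €1002. Plan pays €1002 − €1002 = €0.
Claim 2 (€737): €123 finishes the deductible; €614 goes to coinsurance; coinsurance €614 × 20% = €122.80. Owner pays €245.80; OOP now €1247.80. Insurer: €737 − €245.80 = €491.20.
Claim 3 (€7689): deductible already satisfied, so owner's share is 20% × €7689 = €1537.80. Owner pays €1537.80; OOP now €2785.60. Plan pays €7689 − €1537.80 = €6151.20.
Insurer total: €0 + €491.20 + €6151.20 = €6642.40.

€6642.40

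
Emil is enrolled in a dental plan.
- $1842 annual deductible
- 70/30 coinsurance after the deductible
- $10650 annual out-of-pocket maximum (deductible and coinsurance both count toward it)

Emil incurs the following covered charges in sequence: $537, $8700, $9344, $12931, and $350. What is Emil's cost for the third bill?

#1 ($537): all of it applies to the deductible. Cost to patient: $537. OOP to date $537.
#2 ($8700): $1305 to deductible, leaving $7395; coinsurance $7395 × 30% = $2218.50. Patient owes $3523.50 (running OOP $4060.50).
#3 ($9344): deductible already satisfied, so patient's share is 30% × $9344 = $2803.20. Patient owes $2803.20 (running OOP $6863.70).

$2803.20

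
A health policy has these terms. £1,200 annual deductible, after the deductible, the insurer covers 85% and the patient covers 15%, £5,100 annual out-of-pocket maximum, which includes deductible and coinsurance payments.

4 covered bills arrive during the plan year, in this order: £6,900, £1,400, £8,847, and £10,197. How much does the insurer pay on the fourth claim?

Claim 1 (£6,900): deductible takes £1,200, £5,700 remains; 15% of £5,700 = £855. Cost to patient: £2,055. OOP to date £2,055. Insurer: £6,900 − £2,055 = £4,845.
Claim 2 (£1,400): deductible already satisfied, so patient's share is 15% × £1,400 = £210. Cost to patient: £210. OOP to date £2,265. Plan pays £1,400 − £210 = £1,190.
Claim 3 (£8,847): 15% coinsurance on £8,847 = £1,327.05. Cost to patient: £1,327.05. OOP to date £3,592.05. Insurer: £8,847 − £1,327.05 = £7,519.95.
Claim 4 (£10,197): 15% coinsurance on £10,197 = £1,529.55. That would push OOP to £5,121.60, over the £5,100 cap, so patient pays £5,100 − £3,592.05 = £1,507.95. Plan pays £10,197 − £1,507.95 = £8,689.05.

£8,689.05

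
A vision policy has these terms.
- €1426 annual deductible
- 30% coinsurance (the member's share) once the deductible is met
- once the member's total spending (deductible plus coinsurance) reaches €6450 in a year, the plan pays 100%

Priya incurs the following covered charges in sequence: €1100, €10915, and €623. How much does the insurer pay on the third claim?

€436.10

Bill 1, €1100: fully absorbed by the deductible. Member owes €1100 (running OOP €1100). Insurer: €1100 − €1100 = €0.
Bill 2, €10915: €326 to deductible, leaving €10589; 30% of €10589 = €3176.70. Cost to member: €3502.70. OOP to date €4602.70. Insurer: €10915 − €3502.70 = €7412.30.
Bill 3, €623: deductible met; 30% of €623 = €186.90. Member owes €186.90 (running OOP €4789.60). Plan pays €623 − €186.90 = €436.10.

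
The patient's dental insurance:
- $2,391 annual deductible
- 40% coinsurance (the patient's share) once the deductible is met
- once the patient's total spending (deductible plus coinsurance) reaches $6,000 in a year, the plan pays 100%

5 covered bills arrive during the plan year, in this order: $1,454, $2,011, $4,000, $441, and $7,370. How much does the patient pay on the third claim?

$1,600

Claim 1 — $1,454: entire amount goes to the deductible. Patient pays $1,454; OOP now $1,454.
Claim 2 — $2,011: $937 to deductible, leaving $1,074; 40% of $1,074 = $429.60. Cost to patient: $1,366.60. OOP to date $2,820.60.
Claim 3 — $4,000: 40% coinsurance on $4,000 = $1,600. Patient pays $1,600; OOP now $4,420.60.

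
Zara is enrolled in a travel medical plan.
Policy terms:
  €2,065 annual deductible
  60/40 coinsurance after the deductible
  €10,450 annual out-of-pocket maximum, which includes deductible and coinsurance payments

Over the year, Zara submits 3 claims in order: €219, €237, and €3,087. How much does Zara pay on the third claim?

Bill 1, €219: all of it applies to the deductible. Traveler pays €219; OOP now €219.
Bill 2, €237: all of it applies to the deductible. Traveler owes €237 (running OOP €456).
Bill 3, €3,087: €1,609 finishes the deductible; €1,478 goes to coinsurance; coinsurance €1,478 × 40% = €591.20. Traveler owes €2,200.20 (running OOP €2,656.20).

€2,200.20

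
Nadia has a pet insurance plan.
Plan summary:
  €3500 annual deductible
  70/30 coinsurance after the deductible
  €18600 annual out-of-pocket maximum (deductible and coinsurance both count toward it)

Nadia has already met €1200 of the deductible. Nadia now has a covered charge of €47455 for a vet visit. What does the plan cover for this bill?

€31608.50

€1200 of the €3500 deductible is already met, leaving €2300.
After the €2300 deductible portion, €47455 − €2300 = €45155 is subject to coinsurance.
Coinsurance: €45155 × 30% = €13546.50.
Owner responsibility before any cap: €2300 + €13546.50 = €15846.50.
Year-to-date out-of-pocket becomes €1200 + €15846.50 = €17046.50, still under the €18600 maximum, so no cap applies.
The plan picks up €47455 − €15846.50 = €31608.50.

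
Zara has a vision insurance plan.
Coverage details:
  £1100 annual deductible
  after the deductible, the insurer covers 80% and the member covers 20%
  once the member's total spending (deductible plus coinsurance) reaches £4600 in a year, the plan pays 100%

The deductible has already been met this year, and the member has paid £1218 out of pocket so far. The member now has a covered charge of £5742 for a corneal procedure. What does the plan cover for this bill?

The deductible is already satisfied, so the full bill goes to coinsurance.
Member's 20% share of £5742 is £1148.40.
Cumulative spending £1218 + £1148.40 = £2366.40 stays under the £4600 maximum.
The plan picks up £5742 − £1148.40 = £4593.60.

£4593.60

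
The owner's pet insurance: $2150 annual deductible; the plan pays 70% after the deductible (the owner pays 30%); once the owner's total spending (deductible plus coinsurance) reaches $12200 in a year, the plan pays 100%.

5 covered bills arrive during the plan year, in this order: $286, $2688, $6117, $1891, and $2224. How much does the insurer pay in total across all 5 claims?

#1 ($286): all of it applies to the deductible. Cost to owner: $286. OOP to date $286. Insurer: $286 − $286 = $0.
#2 ($2688): deductible takes $1864, $824 remains; coinsurance $824 × 30% = $247.20. Owner pays $2111.20; OOP now $2397.20. Insurer: $2688 − $2111.20 = $576.80.
#3 ($6117): deductible already satisfied, so owner's share is 30% × $6117 = $1835.10. Owner pays $1835.10; OOP now $4232.30. Insurer: $6117 − $1835.10 = $4281.90.
#4 ($1891): 30% coinsurance on $1891 = $567.30. Owner pays $567.30; OOP now $4799.60. Insurer: $1891 − $567.30 = $1323.70.
#5 ($2224): 30% coinsurance on $2224 = $667.20. Owner owes $667.20 (running OOP $5466.80). Insurer: $2224 − $667.20 = $1556.80.
Insurer total: $0 + $576.80 + $4281.90 + $1323.70 + $1556.80 = $7739.20.

$7739.20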